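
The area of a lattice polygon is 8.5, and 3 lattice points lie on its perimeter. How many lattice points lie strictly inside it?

8

Pick's theorem A = I + B/2 − 1 rearranges to I = A − B/2 + 1 = 8.5 − 3/2 + 1 = 8.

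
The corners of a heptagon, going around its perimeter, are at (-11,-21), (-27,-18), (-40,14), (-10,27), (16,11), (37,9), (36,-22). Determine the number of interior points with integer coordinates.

Using the shoelace formula, 2A = |[(-11)·(-18) − (-27)·(-21)] + [(-27)·14 − (-40)·(-18)] + [(-40)·27 − (-10)·14] + [(-10)·11 − 16·27] + [16·9 − 37·11] + [37·(-22) − 36·9] + [36·(-21) − (-11)·(-22)]| = 5348, so the area is 2674.
Summing gcd(|Δx|,|Δy|) over the edges gives the boundary count: gcd(16,3) + gcd(13,32) + gcd(30,13) + gcd(26,16) + gcd(21,2) + gcd(1,31) + gcd(47,1) = 1+1+1+2+1+1+1 = 8.
By Pick's theorem A = I + B/2 − 1, so I = 2674 − 8/2 + 1 = 2671.

2671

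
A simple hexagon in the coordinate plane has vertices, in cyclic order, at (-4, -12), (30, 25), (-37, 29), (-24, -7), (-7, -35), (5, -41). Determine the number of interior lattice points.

By the shoelace formula, twice the signed area is |[(-4)·25 − 30·(-12)] + [30·29 − (-37)·25] + [(-37)·(-7) − (-24)·29] + [(-24)·(-35) − (-7)·(-7)] + [(-7)·(-41) − 5·(-35)] + [5·(-12) − (-4)·(-41)]| = 4039, so the area is 4039/2.
The number of boundary lattice points is Σ gcd(|Δx|,|Δy|) = gcd(34,37) + gcd(67,4) + gcd(13,36) + gcd(17,28) + gcd(12,6) + gcd(9,29) = 1+1+1+1+6+1 = 11.
By Pick's theorem A = I + B/2 − 1, so I = 4039/2 − 11/2 + 1 = 2015.

2015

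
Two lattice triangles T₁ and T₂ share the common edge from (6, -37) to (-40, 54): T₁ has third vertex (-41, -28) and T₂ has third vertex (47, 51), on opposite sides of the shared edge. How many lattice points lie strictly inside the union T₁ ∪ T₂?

5819

The union is the simple quadrilateral with vertices (6, -37), (-41, -28), (-40, 54), (47, 51) in order.
Using the shoelace formula, 2A = |(6·(-28) − (-41)·(-37)) + ((-41)·54 − (-40)·(-28)) + ((-40)·51 − 47·54) + (47·(-37) − 6·51)| = 11642, so the area is 5821.
The number of boundary lattice points is Σ gcd(|Δx|,|Δy|) = gcd(47,9) + gcd(1,82) + gcd(87,3) + gcd(41,88) = 1+1+3+1 = 6.
By Pick's theorem I = A − B/2 + 1 = 5821 − 6/2 + 1 = 5819.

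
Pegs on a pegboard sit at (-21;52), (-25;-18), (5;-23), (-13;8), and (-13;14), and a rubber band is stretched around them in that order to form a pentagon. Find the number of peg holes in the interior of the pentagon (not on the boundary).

805

The shoelace formula gives twice the area as |((-21)·(-18) − (-25)·52) + ((-25)·(-23) − 5·(-18)) + (5·8 − (-13)·(-23)) + ((-13)·14 − (-13)·8) + ((-13)·52 − (-21)·14)| = 1624, so the area is 812.
The number of boundary lattice points is Σ gcd(|Δx|,|Δy|) = gcd(4,70) + gcd(30,5) + gcd(18,31) + gcd(0,6) + gcd(8,38) = 2+5+1+6+2 = 16.
By Pick's theorem A = I + B/2 − 1, so I = 812 − 16/2 + 1 = 805.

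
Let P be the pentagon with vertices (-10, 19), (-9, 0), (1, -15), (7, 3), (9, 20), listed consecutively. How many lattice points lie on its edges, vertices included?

14

The number of boundary lattice points is Σ gcd(|Δx|,|Δy|) = gcd(1,19) + gcd(10,15) + gcd(6,18) + gcd(2,17) + gcd(19,1) = 1+5+6+1+1 = 14.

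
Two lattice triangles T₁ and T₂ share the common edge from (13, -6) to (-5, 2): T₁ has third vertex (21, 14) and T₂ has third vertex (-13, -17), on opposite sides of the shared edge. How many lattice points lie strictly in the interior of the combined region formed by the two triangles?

412

The union is the simple quadrilateral with vertices (13, -6), (21, 14), (-5, 2), (-13, -17) in order.
By the shoelace formula, twice the signed area is |[13·14 − 21·(-6)] + [21·2 − (-5)·14] + [(-5)·(-17) − (-13)·2] + [(-13)·(-6) − 13·(-17)]| = 830, so the area is 415.
The number of boundary lattice points is Σ gcd(|Δx|,|Δy|) = gcd(8,20) + gcd(26,12) + gcd(8,19) + gcd(26,11) = 4+2+1+1 = 8.
By Pick's theorem I = A − B/2 + 1 = 415 − 8/2 + 1 = 412.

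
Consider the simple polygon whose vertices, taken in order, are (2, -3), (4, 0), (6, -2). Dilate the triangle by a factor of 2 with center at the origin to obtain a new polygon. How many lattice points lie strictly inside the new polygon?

The shoelace formula gives twice the area as |[2·0 − 4·(-3)] + [4·(-2) − 6·0] + [6·(-3) − 2·(-2)]| = 10, so the area is 5.
The number of boundary lattice points is Σ gcd(|Δx|,|Δy|) = gcd(2,3) + gcd(2,2) + gcd(4,1) = 1+2+1 = 4.
Scaling by 2 multiplies the area by 2² = 4 (so the new area is 20) and multiplies the boundary lattice-point count by 2, giving 8.
By Pick's theorem, the interior count of the dilated polygon is 20 − 8/2 + 1 = 17.

17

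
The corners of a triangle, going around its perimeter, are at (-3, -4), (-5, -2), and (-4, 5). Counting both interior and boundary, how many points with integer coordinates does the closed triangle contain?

The shoelace formula gives twice the area as |((-3)·(-2) − (-5)·(-4)) + ((-5)·5 − (-4)·(-2)) + ((-4)·(-4) − (-3)·5)| = 16, so the area is 8.
Along each edge there are gcd(|Δx|,|Δy|)+1 lattice points, so counting each shared vertex once the boundary has gcd(2,2) + gcd(1,7) + gcd(1,9) = 2+1+1 = 4.
Pick's theorem gives I = A − B/2 + 1 = 8 − 4/2 + 1 = 7, so the closed region contains I + B = 7 + 4 = 11 lattice points.

11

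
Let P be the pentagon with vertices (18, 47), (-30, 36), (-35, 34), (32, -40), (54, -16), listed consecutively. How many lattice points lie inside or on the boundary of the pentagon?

3550

Using the shoelace formula, 2A = |(18·36 − (-30)·47) + ((-30)·34 − (-35)·36) + ((-35)·(-40) − 32·34) + (32·(-16) − 54·(-40)) + (54·47 − 18·(-16))| = 7084, so the area is 3542.
Along each edge there are gcd(|Δx|,|Δy|)+1 lattice points, so counting each shared vertex once the boundary has gcd(48,11) + gcd(5,2) + gcd(67,74) + gcd(22,24) + gcd(36,63) = 1+1+1+2+9 = 14.
Pick's theorem gives I = A − B/2 + 1 = 3542 − 14/2 + 1 = 3536, so the closed region contains I + B = 3536 + 14 = 3550 lattice points.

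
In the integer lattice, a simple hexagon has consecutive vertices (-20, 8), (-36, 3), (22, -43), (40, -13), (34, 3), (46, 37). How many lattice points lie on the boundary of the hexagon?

Summing gcd(|Δx|,|Δy|) over the edges gives the boundary count: gcd(16,5) + gcd(58,46) + gcd(18,30) + gcd(6,16) + gcd(12,34) + gcd(66,29) = 1+2+6+2+2+1 = 14.

14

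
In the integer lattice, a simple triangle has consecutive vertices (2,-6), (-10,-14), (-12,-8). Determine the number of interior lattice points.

The shoelace formula gives twice the area as |[2·(-14) − (-10)·(-6)] + [(-10)·(-8) − (-12)·(-14)] + [(-12)·(-6) − 2·(-8)]| = 88, so the area is 44.
Along each edge there are gcd(|Δx|,|Δy|)+1 lattice points, so counting each shared vertex once the boundary has gcd(12,8) + gcd(2,6) + gcd(14,2) = 4+2+2 = 8.
Pick's theorem gives I = A − B/2 + 1 = 44 − 8/2 + 1 = 41.

41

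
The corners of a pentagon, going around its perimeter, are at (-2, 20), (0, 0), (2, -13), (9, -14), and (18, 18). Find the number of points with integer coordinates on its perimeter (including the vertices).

7

Summing gcd(|Δx|,|Δy|) over the edges gives the boundary count: gcd(2,20) + gcd(2,13) + gcd(7,1) + gcd(9,32) + gcd(20,2) = 2+1+1+1+2 = 7.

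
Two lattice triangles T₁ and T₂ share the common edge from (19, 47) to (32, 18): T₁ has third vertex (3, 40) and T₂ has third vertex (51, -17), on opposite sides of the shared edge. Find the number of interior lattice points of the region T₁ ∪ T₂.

The union is the simple quadrilateral with vertices (19, 47), (3, 40), (32, 18), (51, -17) in order.
By the shoelace formula, twice the signed area is |(19·40 − 3·47) + (3·18 − 32·40) + (32·(-17) − 51·18) + (51·47 − 19·(-17))| = 651, so the area is 651/2.
Along each edge there are gcd(|Δx|,|Δy|)+1 lattice points, so counting each shared vertex once the boundary has gcd(16,7) + gcd(29,22) + gcd(19,35) + gcd(32,64) = 1+1+1+32 = 35.
By Pick's theorem I = A − B/2 + 1 = 651/2 − 35/2 + 1 = 309.

309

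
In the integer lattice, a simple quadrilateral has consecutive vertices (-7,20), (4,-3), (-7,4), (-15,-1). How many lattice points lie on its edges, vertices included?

Along each edge there are gcd(|Δx|,|Δy|)+1 lattice points, so counting each shared vertex once the boundary has gcd(11,23) + gcd(11,7) + gcd(8,5) + gcd(8,21) = 1+1+1+1 = 4.

4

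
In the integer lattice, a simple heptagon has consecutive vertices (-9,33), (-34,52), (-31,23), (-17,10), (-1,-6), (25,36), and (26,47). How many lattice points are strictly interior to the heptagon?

Using the shoelace formula, 2A = |((-9)·52 − (-34)·33) + ((-34)·23 − (-31)·52) + ((-31)·10 − (-17)·23) + ((-17)·(-6) − (-1)·10) + ((-1)·36 − 25·(-6)) + (25·47 − 26·36) + (26·33 − (-9)·47)| = 3311, so the area is 3311/2.
Summing gcd(|Δx|,|Δy|) over the edges gives the boundary count: gcd(25,19) + gcd(3,29) + gcd(14,13) + gcd(16,16) + gcd(26,42) + gcd(1,11) + gcd(35,14) = 1+1+1+16+2+1+7 = 29.
Pick's theorem gives I = A − B/2 + 1 = 3311/2 − 29/2 + 1 = 1642.

1642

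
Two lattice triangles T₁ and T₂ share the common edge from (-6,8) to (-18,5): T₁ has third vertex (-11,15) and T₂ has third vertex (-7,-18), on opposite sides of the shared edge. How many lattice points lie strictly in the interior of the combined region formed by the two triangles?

203

The union is the simple quadrilateral with vertices (-6,8), (-11,15), (-18,5), (-7,-18) in order.
Using the shoelace formula, 2A = |[(-6)·15 − (-11)·8] + [(-11)·5 − (-18)·15] + [(-18)·(-18) − (-7)·5] + [(-7)·8 − (-6)·(-18)]| = 408, so the area is 204.
Summing gcd(|Δx|,|Δy|) over the edges gives the boundary count: gcd(5,7) + gcd(7,10) + gcd(11,23) + gcd(1,26) = 1+1+1+1 = 4.
By Pick's theorem I = A − B/2 + 1 = 204 − 4/2 + 1 = 203.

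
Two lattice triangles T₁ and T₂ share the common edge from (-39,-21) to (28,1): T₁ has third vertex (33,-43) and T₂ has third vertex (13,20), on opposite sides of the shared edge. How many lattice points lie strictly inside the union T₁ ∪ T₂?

2329

The union is the simple quadrilateral with vertices (-39,-21), (33,-43), (28,1), (13,20) in order.
The shoelace formula gives twice the area as |[(-39)·(-43) − 33·(-21)] + [33·1 − 28·(-43)] + [28·20 − 13·1] + [13·(-21) − (-39)·20]| = 4661, so the area is 2330.5.
The number of boundary lattice points is Σ gcd(|Δx|,|Δy|) = gcd(72,22) + gcd(5,44) + gcd(15,19) + gcd(52,41) = 2+1+1+1 = 5.
By Pick's theorem I = A − B/2 + 1 = 2330.5 − 5/2 + 1 = 2329.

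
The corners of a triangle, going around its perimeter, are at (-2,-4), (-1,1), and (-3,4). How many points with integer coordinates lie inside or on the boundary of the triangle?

9

By the shoelace formula, twice the signed area is |[(-2)·1 − (-1)·(-4)] + [(-1)·4 − (-3)·1] + [(-3)·(-4) − (-2)·4]| = 13, so the area is 6.5.
Summing gcd(|Δx|,|Δy|) over the edges gives the boundary count: gcd(1,5) + gcd(2,3) + gcd(1,8) = 1+1+1 = 3.
Pick's theorem gives I = A − B/2 + 1 = 6.5 − 3/2 + 1 = 6, so the closed region contains I + B = 6 + 3 = 9 lattice points.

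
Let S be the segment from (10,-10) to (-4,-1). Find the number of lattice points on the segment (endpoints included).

The number of lattice points on a segment between lattice points is gcd(|Δx|,|Δy|) + 1 = gcd(14,9) + 1 = 1 + 1 = 2.

2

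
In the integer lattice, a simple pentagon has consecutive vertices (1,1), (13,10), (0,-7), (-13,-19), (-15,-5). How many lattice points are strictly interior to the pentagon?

The shoelace formula gives twice the area as |[1·10 − 13·1] + [13·(-7) − 0·10] + [0·(-19) − (-13)·(-7)] + [(-13)·(-5) − (-15)·(-19)] + [(-15)·1 − 1·(-5)]| = 415, so the area is 207.5.
Along each edge there are gcd(|Δx|,|Δy|)+1 lattice points, so counting each shared vertex once the boundary has gcd(12,9) + gcd(13,17) + gcd(13,12) + gcd(2,14) + gcd(16,6) = 3+1+1+2+2 = 9.
By Pick's theorem A = I + B/2 − 1, so I = 207.5 − 9/2 + 1 = 204.

204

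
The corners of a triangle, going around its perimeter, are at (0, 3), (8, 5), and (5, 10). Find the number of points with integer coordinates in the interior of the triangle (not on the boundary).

22

By the shoelace formula, twice the signed area is |[0·5 − 8·3] + [8·10 − 5·5] + [5·3 − 0·10]| = 46, so the area is 23.
Along each edge there are gcd(|Δx|,|Δy|)+1 lattice points, so counting each shared vertex once the boundary has gcd(8,2) + gcd(3,5) + gcd(5,7) = 2+1+1 = 4.
By Pick's theorem A = I + B/2 − 1, so I = 23 − 4/2 + 1 = 22.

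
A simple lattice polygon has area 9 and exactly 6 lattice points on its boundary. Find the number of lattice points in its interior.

From Pick's theorem, I = A − B/2 + 1 = 9 − 6/2 + 1 = 7.

7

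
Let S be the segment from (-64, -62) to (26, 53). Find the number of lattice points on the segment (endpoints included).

The number of lattice points on a segment between lattice points is gcd(|Δx|,|Δy|) + 1 = gcd(90,115) + 1 = 5 + 1 = 6.

6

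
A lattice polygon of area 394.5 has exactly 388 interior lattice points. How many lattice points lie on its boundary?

Pick's theorem gives A = I + B/2 − 1, so B = 2(A − I + 1) = 2(394.5 − 388 + 1) = 15.

15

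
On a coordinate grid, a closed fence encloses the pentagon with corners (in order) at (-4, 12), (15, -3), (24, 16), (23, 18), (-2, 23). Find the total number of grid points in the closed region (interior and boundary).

426

By the shoelace formula, twice the signed area is |((-4)·(-3) − 15·12) + (15·16 − 24·(-3)) + (24·18 − 23·16) + (23·23 − (-2)·18) + ((-2)·12 − (-4)·23)| = 841, so the area is 841/2.
Summing gcd(|Δx|,|Δy|) over the edges gives the boundary count: gcd(19,15) + gcd(9,19) + gcd(1,2) + gcd(25,5) + gcd(2,11) = 1+1+1+5+1 = 9.
Pick's theorem gives I = A − B/2 + 1 = 841/2 − 9/2 + 1 = 417, so the closed region contains I + B = 417 + 9 = 426 lattice points.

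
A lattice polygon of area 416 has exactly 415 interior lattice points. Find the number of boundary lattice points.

4

Pick's theorem gives A = I + B/2 − 1, so B = 2(A − I + 1) = 2(416 − 415 + 1) = 4.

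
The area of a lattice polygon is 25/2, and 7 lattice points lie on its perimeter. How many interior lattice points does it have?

10

From Pick's theorem, I = A − B/2 + 1 = 25/2 − 7/2 + 1 = 10.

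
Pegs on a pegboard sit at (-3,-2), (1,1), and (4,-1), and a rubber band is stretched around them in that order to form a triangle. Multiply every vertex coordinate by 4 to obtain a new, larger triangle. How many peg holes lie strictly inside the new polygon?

By the shoelace formula, twice the signed area is |[(-3)·1 − 1·(-2)] + [1·(-1) − 4·1] + [4·(-2) − (-3)·(-1)]| = 17, so the area is 8.5.
Along each edge there are gcd(|Δx|,|Δy|)+1 lattice points, so counting each shared vertex once the boundary has gcd(4,3) + gcd(3,2) + gcd(7,1) = 1+1+1 = 3.
Scaling by 4 multiplies the area by 4² = 16 (so the new area is 136) and multiplies the boundary lattice-point count by 4, giving 12.
By Pick's theorem, the interior count of the dilated polygon is 136 − 12/2 + 1 = 131.

131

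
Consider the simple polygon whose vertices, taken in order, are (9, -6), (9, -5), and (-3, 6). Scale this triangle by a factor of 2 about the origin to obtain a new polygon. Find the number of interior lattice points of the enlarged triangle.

By the shoelace formula, twice the signed area is |(9·(-5) − 9·(-6)) + (9·6 − (-3)·(-5)) + ((-3)·(-6) − 9·6)| = 12, so the area is 6.
The number of boundary lattice points is Σ gcd(|Δx|,|Δy|) = gcd(0,1) + gcd(12,11) + gcd(12,12) = 1+1+12 = 14.
Scaling by 2 multiplies the area by 2² = 4 (so the new area is 24) and multiplies the boundary lattice-point count by 2, giving 28.
By Pick's theorem, the interior count of the dilated polygon is 24 − 28/2 + 1 = 11.

11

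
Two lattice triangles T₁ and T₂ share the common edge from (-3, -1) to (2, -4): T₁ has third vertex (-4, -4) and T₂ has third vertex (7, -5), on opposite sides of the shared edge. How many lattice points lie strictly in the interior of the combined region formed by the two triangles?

The union is the simple quadrilateral with vertices (-3, -1), (-4, -4), (2, -4), (7, -5) in order.
The shoelace formula gives twice the area as |((-3)·(-4) − (-4)·(-1)) + ((-4)·(-4) − 2·(-4)) + (2·(-5) − 7·(-4)) + (7·(-1) − (-3)·(-5))| = 28, so the area is 14.
Summing gcd(|Δx|,|Δy|) over the edges gives the boundary count: gcd(1,3) + gcd(6,0) + gcd(5,1) + gcd(10,4) = 1+6+1+2 = 10.
By Pick's theorem I = A − B/2 + 1 = 14 − 10/2 + 1 = 10.

10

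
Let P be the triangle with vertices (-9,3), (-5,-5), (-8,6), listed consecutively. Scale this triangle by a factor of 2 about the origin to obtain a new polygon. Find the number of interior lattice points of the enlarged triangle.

35

Using the shoelace formula, 2A = |[(-9)·(-5) − (-5)·3] + [(-5)·6 − (-8)·(-5)] + [(-8)·3 − (-9)·6]| = 20, so the area is 10.
The number of boundary lattice points is Σ gcd(|Δx|,|Δy|) = gcd(4,8) + gcd(3,11) + gcd(1,3) = 4+1+1 = 6.
Scaling by 2 multiplies the area by 2² = 4 (so the new area is 40) and multiplies the boundary lattice-point count by 2, giving 12.
By Pick's theorem, the interior count of the dilated polygon is 40 − 12/2 + 1 = 35.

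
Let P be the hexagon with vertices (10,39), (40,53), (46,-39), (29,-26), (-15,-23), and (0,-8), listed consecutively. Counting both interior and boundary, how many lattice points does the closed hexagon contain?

2987

By the shoelace formula, twice the signed area is |[10·53 − 40·39] + [40·(-39) − 46·53] + [46·(-26) − 29·(-39)] + [29·(-23) − (-15)·(-26)] + [(-15)·(-8) − 0·(-23)] + [0·39 − 10·(-8)]| = 5950, so the area is 2975.
Summing gcd(|Δx|,|Δy|) over the edges gives the boundary count: gcd(30,14) + gcd(6,92) + gcd(17,13) + gcd(44,3) + gcd(15,15) + gcd(10,47) = 2+2+1+1+15+1 = 22.
Pick's theorem gives I = A − B/2 + 1 = 2975 − 22/2 + 1 = 2965, so the closed region contains I + B = 2965 + 22 = 2987 lattice points.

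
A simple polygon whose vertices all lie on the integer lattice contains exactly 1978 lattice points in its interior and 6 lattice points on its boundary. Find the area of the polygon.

1980

By Pick's theorem, A = I + B/2 − 1 = 1978 + 6/2 − 1 = 1980.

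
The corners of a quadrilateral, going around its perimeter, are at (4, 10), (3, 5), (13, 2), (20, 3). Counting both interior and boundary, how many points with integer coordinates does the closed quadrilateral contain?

Using the shoelace formula, 2A = |[4·5 − 3·10] + [3·2 − 13·5] + [13·3 − 20·2] + [20·10 − 4·3]| = 118, so the area is 59.
The number of boundary lattice points is Σ gcd(|Δx|,|Δy|) = gcd(1,5) + gcd(10,3) + gcd(7,1) + gcd(16,7) = 1+1+1+1 = 4.
Pick's theorem gives I = A − B/2 + 1 = 59 − 4/2 + 1 = 58, so the closed region contains I + B = 58 + 4 = 62 lattice points.

62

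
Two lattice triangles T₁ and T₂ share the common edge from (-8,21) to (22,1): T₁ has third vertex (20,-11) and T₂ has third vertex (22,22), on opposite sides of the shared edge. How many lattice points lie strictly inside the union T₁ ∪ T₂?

The union is the simple quadrilateral with vertices (-8,21), (20,-11), (22,1), (22,22) in order.
By the shoelace formula, twice the signed area is |[(-8)·(-11) − 20·21] + [20·1 − 22·(-11)] + [22·22 − 22·1] + [22·21 − (-8)·22]| = 1030, so the area is 515.
Summing gcd(|Δx|,|Δy|) over the edges gives the boundary count: gcd(28,32) + gcd(2,12) + gcd(0,21) + gcd(30,1) = 4+2+21+1 = 28.
By Pick's theorem I = A − B/2 + 1 = 515 − 28/2 + 1 = 502.

502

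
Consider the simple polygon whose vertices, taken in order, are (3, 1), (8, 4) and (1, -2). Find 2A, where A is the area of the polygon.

9

The shoelace formula gives twice the area as |(3·4 − 8·1) + (8·(-2) − 1·4) + (1·1 − 3·(-2))| = 9, so the area is 4.5.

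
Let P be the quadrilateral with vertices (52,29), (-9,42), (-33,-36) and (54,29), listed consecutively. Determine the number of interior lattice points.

2596

The shoelace formula gives twice the area as |[52·42 − (-9)·29] + [(-9)·(-36) − (-33)·42] + [(-33)·29 − 54·(-36)] + [54·29 − 52·29]| = 5200, so the area is 2600.
Summing gcd(|Δx|,|Δy|) over the edges gives the boundary count: gcd(61,13) + gcd(24,78) + gcd(87,65) + gcd(2,0) = 1+6+1+2 = 10.
By Pick's theorem A = I + B/2 − 1, so I = 2600 − 10/2 + 1 = 2596.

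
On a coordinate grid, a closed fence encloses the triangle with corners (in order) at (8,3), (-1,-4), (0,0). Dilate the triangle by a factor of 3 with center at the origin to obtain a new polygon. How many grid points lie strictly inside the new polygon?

127

The shoelace formula gives twice the area as |(8·(-4) − (-1)·3) + ((-1)·0 − 0·(-4)) + (0·3 − 8·0)| = 29, so the area is 29/2.
The number of boundary lattice points is Σ gcd(|Δx|,|Δy|) = gcd(9,7) + gcd(1,4) + gcd(8,3) = 1+1+1 = 3.
Scaling by 3 multiplies the area by 3² = 9 (so the new area is 130.5) and multiplies the boundary lattice-point count by 3, giving 9.
By Pick's theorem, the interior count of the dilated polygon is 130.5 − 9/2 + 1 = 127.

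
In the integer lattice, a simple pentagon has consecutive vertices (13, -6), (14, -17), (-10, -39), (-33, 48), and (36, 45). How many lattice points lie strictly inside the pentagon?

By the shoelace formula, twice the signed area is |[13·(-17) − 14·(-6)] + [14·(-39) − (-10)·(-17)] + [(-10)·48 − (-33)·(-39)] + [(-33)·45 − 36·48] + [36·(-6) − 13·45]| = 6634, so the area is 3317.
The number of boundary lattice points is Σ gcd(|Δx|,|Δy|) = gcd(1,11) + gcd(24,22) + gcd(23,87) + gcd(69,3) + gcd(23,51) = 1+2+1+3+1 = 8.
By Pick's theorem A = I + B/2 − 1, so I = 3317 − 8/2 + 1 = 3314.

3314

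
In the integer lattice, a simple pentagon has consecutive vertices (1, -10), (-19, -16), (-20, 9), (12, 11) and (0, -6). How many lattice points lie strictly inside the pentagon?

543

The shoelace formula gives twice the area as |[1·(-16) − (-19)·(-10)] + [(-19)·9 − (-20)·(-16)] + [(-20)·11 − 12·9] + [12·(-6) − 0·11] + [0·(-10) − 1·(-6)]| = 1091, so the area is 1091/2.
Summing gcd(|Δx|,|Δy|) over the edges gives the boundary count: gcd(20,6) + gcd(1,25) + gcd(32,2) + gcd(12,17) + gcd(1,4) = 2+1+2+1+1 = 7.
By Pick's theorem A = I + B/2 − 1, so I = 1091/2 − 7/2 + 1 = 543.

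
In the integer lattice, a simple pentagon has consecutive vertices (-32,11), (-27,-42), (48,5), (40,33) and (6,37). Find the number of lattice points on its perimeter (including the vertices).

10

Summing gcd(|Δx|,|Δy|) over the edges gives the boundary count: gcd(5,53) + gcd(75,47) + gcd(8,28) + gcd(34,4) + gcd(38,26) = 1+1+4+2+2 = 10.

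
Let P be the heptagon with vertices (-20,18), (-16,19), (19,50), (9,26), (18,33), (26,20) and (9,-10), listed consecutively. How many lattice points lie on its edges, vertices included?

Summing gcd(|Δx|,|Δy|) over the edges gives the boundary count: gcd(4,1) + gcd(35,31) + gcd(10,24) + gcd(9,7) + gcd(8,13) + gcd(17,30) + gcd(29,28) = 1+1+2+1+1+1+1 = 8.

8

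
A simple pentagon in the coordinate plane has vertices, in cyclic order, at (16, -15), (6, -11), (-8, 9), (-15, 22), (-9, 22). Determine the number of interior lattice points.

250

The shoelace formula gives twice the area as |[16·(-11) − 6·(-15)] + [6·9 − (-8)·(-11)] + [(-8)·22 − (-15)·9] + [(-15)·22 − (-9)·22] + [(-9)·(-15) − 16·22]| = 510, so the area is 255.
The number of boundary lattice points is Σ gcd(|Δx|,|Δy|) = gcd(10,4) + gcd(14,20) + gcd(7,13) + gcd(6,0) + gcd(25,37) = 2+2+1+6+1 = 12.
By Pick's theorem A = I + B/2 − 1, so I = 255 − 12/2 + 1 = 250.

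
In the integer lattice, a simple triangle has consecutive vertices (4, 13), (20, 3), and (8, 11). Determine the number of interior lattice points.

1

Using the shoelace formula, 2A = |(4·3 − 20·13) + (20·11 − 8·3) + (8·13 − 4·11)| = 8, so the area is 4.
Along each edge there are gcd(|Δx|,|Δy|)+1 lattice points, so counting each shared vertex once the boundary has gcd(16,10) + gcd(12,8) + gcd(4,2) = 2+4+2 = 8.
By Pick's theorem A = I + B/2 − 1, so I = 4 − 8/2 + 1 = 1.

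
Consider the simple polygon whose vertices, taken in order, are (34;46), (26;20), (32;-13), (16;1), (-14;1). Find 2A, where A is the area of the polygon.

The shoelace formula gives twice the area as |(34·20 − 26·46) + (26·(-13) − 32·20) + (32·1 − 16·(-13)) + (16·1 − (-14)·1) + ((-14)·46 − 34·1)| = 1902, so the area is 951.

1902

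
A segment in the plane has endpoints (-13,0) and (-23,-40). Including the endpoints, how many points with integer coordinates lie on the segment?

11

The number of lattice points on a segment between lattice points is gcd(|Δx|,|Δy|) + 1 = gcd(10,40) + 1 = 10 + 1 = 11.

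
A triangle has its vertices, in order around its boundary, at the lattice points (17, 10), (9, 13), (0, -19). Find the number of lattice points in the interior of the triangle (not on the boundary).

By the shoelace formula, twice the signed area is |(17·13 − 9·10) + (9·(-19) − 0·13) + (0·10 − 17·(-19))| = 283, so the area is 141.5.
The number of boundary lattice points is Σ gcd(|Δx|,|Δy|) = gcd(8,3) + gcd(9,32) + gcd(17,29) = 1+1+1 = 3.
Pick's theorem gives I = A − B/2 + 1 = 141.5 − 3/2 + 1 = 141.

141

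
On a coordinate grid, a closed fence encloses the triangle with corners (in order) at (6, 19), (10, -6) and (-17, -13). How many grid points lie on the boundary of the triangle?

3

Summing gcd(|Δx|,|Δy|) over the edges gives the boundary count: gcd(4,25) + gcd(27,7) + gcd(23,32) = 1+1+1 = 3.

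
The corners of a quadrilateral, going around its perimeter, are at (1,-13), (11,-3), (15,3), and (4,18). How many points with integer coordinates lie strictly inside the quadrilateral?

197

By the shoelace formula, twice the signed area is |[1·(-3) − 11·(-13)] + [11·3 − 15·(-3)] + [15·18 − 4·3] + [4·(-13) − 1·18]| = 406, so the area is 203.
The number of boundary lattice points is Σ gcd(|Δx|,|Δy|) = gcd(10,10) + gcd(4,6) + gcd(11,15) + gcd(3,31) = 10+2+1+1 = 14.
Pick's theorem gives I = A − B/2 + 1 = 203 − 14/2 + 1 = 197.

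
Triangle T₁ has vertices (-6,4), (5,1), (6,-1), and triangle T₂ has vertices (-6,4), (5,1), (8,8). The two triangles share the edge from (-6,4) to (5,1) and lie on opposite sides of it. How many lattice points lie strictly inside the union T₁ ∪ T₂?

The union is the simple quadrilateral with vertices (-6,4), (6,-1), (5,1), (8,8) in order.
By the shoelace formula, twice the signed area is |((-6)·(-1) − 6·4) + (6·1 − 5·(-1)) + (5·8 − 8·1) + (8·4 − (-6)·8)| = 105, so the area is 52.5.
Summing gcd(|Δx|,|Δy|) over the edges gives the boundary count: gcd(12,5) + gcd(1,2) + gcd(3,7) + gcd(14,4) = 1+1+1+2 = 5.
By Pick's theorem I = A − B/2 + 1 = 52.5 − 5/2 + 1 = 51.

51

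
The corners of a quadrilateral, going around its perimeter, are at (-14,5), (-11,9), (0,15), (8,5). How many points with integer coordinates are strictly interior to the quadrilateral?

111

The shoelace formula gives twice the area as |((-14)·9 − (-11)·5) + ((-11)·15 − 0·9) + (0·5 − 8·15) + (8·5 − (-14)·5)| = 246, so the area is 123.
Along each edge there are gcd(|Δx|,|Δy|)+1 lattice points, so counting each shared vertex once the boundary has gcd(3,4) + gcd(11,6) + gcd(8,10) + gcd(22,0) = 1+1+2+22 = 26.
By Pick's theorem A = I + B/2 − 1, so I = 123 − 26/2 + 1 = 111.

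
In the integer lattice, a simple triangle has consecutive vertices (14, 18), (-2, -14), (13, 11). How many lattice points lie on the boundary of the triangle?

Summing gcd(|Δx|,|Δy|) over the edges gives the boundary count: gcd(16,32) + gcd(15,25) + gcd(1,7) = 16+5+1 = 22.

22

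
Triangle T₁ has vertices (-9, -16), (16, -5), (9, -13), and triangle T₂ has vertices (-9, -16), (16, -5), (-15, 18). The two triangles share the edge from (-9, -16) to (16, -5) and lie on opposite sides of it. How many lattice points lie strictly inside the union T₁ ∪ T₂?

The union is the simple quadrilateral with vertices (-9, -16), (9, -13), (16, -5), (-15, 18) in order.
By the shoelace formula, twice the signed area is |[(-9)·(-13) − 9·(-16)] + [9·(-5) − 16·(-13)] + [16·18 − (-15)·(-5)] + [(-15)·(-16) − (-9)·18]| = 1039, so the area is 519.5.
The number of boundary lattice points is Σ gcd(|Δx|,|Δy|) = gcd(18,3) + gcd(7,8) + gcd(31,23) + gcd(6,34) = 3+1+1+2 = 7.
By Pick's theorem I = A − B/2 + 1 = 519.5 − 7/2 + 1 = 517.

517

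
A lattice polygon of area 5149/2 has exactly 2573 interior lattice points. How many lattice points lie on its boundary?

5

Pick's theorem gives A = I + B/2 − 1, so B = 2(A − I + 1) = 2(5149/2 − 2573 + 1) = 5.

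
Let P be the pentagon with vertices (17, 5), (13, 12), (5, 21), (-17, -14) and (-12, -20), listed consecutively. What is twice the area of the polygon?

By the shoelace formula, twice the signed area is |[17·12 − 13·5] + [13·21 − 5·12] + [5·(-14) − (-17)·21] + [(-17)·(-20) − (-12)·(-14)] + [(-12)·5 − 17·(-20)]| = 1091, so the area is 1091/2.

1091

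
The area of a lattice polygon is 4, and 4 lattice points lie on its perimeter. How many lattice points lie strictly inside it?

3

Pick's theorem A = I + B/2 − 1 rearranges to I = A − B/2 + 1 = 4 − 4/2 + 1 = 3.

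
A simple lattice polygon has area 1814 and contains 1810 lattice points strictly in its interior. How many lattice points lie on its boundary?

Pick's theorem gives A = I + B/2 − 1, so B = 2(A − I + 1) = 2(1814 − 1810 + 1) = 10.

10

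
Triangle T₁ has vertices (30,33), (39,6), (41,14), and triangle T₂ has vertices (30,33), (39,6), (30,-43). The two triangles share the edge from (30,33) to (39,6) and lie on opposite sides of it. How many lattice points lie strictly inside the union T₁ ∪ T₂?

The union is the simple quadrilateral with vertices (30,33), (41,14), (39,6), (30,-43) in order.
The shoelace formula gives twice the area as |(30·14 − 41·33) + (41·6 − 39·14) + (39·(-43) − 30·6) + (30·33 − 30·(-43))| = 810, so the area is 405.
The number of boundary lattice points is Σ gcd(|Δx|,|Δy|) = gcd(11,19) + gcd(2,8) + gcd(9,49) + gcd(0,76) = 1+2+1+76 = 80.
By Pick's theorem I = A − B/2 + 1 = 405 − 80/2 + 1 = 366.

366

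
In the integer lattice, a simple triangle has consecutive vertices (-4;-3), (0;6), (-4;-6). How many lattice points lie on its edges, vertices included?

8

Summing gcd(|Δx|,|Δy|) over the edges gives the boundary count: gcd(4,9) + gcd(4,12) + gcd(0,3) = 1+4+3 = 8.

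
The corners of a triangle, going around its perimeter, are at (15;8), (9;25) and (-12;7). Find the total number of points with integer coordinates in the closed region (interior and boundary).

236

By the shoelace formula, twice the signed area is |[15·25 − 9·8] + [9·7 − (-12)·25] + [(-12)·8 − 15·7]| = 465, so the area is 232.5.
Summing gcd(|Δx|,|Δy|) over the edges gives the boundary count: gcd(6,17) + gcd(21,18) + gcd(27,1) = 1+3+1 = 5.
Pick's theorem gives I = A − B/2 + 1 = 232.5 − 5/2 + 1 = 231, so the closed region contains I + B = 231 + 5 = 236 lattice points.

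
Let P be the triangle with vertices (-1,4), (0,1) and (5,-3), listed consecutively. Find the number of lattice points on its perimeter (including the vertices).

The number of boundary lattice points is Σ gcd(|Δx|,|Δy|) = gcd(1,3) + gcd(5,4) + gcd(6,7) = 1+1+1 = 3.

3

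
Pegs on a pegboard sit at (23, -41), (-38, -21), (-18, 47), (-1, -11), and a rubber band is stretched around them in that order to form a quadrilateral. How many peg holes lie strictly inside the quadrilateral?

1828

By the shoelace formula, twice the signed area is |(23·(-21) − (-38)·(-41)) + ((-38)·47 − (-18)·(-21)) + ((-18)·(-11) − (-1)·47) + ((-1)·(-41) − 23·(-11))| = 3666, so the area is 1833.
Along each edge there are gcd(|Δx|,|Δy|)+1 lattice points, so counting each shared vertex once the boundary has gcd(61,20) + gcd(20,68) + gcd(17,58) + gcd(24,30) = 1+4+1+6 = 12.
Pick's theorem gives I = A − B/2 + 1 = 1833 − 12/2 + 1 = 1828.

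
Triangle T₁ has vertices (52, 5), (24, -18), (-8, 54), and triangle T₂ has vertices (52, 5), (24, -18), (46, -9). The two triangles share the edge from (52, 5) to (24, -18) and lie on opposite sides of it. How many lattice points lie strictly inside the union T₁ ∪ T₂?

1498

The union is the simple quadrilateral with vertices (52, 5), (-8, 54), (24, -18), (46, -9) in order.
Using the shoelace formula, 2A = |[52·54 − (-8)·5] + [(-8)·(-18) − 24·54] + [24·(-9) − 46·(-18)] + [46·5 − 52·(-9)]| = 3006, so the area is 1503.
Along each edge there are gcd(|Δx|,|Δy|)+1 lattice points, so counting each shared vertex once the boundary has gcd(60,49) + gcd(32,72) + gcd(22,9) + gcd(6,14) = 1+8+1+2 = 12.
By Pick's theorem I = A − B/2 + 1 = 1503 − 12/2 + 1 = 1498.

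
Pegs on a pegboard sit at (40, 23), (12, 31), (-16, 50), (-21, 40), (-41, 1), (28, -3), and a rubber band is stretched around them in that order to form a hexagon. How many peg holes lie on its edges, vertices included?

14

Along each edge there are gcd(|Δx|,|Δy|)+1 lattice points, so counting each shared vertex once the boundary has gcd(28,8) + gcd(28,19) + gcd(5,10) + gcd(20,39) + gcd(69,4) + gcd(12,26) = 4+1+5+1+1+2 = 14.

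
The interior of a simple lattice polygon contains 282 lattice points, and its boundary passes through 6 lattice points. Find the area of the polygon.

Pick's theorem states A = I + B/2 − 1, so A = 282 + 6/2 − 1 = 284.

284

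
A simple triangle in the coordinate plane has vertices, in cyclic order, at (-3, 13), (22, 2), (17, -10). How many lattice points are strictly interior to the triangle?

By the shoelace formula, twice the signed area is |[(-3)·2 − 22·13] + [22·(-10) − 17·2] + [17·13 − (-3)·(-10)]| = 355, so the area is 177.5.
Summing gcd(|Δx|,|Δy|) over the edges gives the boundary count: gcd(25,11) + gcd(5,12) + gcd(20,23) = 1+1+1 = 3.
By Pick's theorem A = I + B/2 − 1, so I = 177.5 − 3/2 + 1 = 177.

177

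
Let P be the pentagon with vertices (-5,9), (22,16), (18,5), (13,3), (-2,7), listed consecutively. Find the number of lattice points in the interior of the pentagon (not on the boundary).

The shoelace formula gives twice the area as |((-5)·16 − 22·9) + (22·5 − 18·16) + (18·3 − 13·5) + (13·7 − (-2)·3) + ((-2)·9 − (-5)·7)| = 353, so the area is 353/2.
Along each edge there are gcd(|Δx|,|Δy|)+1 lattice points, so counting each shared vertex once the boundary has gcd(27,7) + gcd(4,11) + gcd(5,2) + gcd(15,4) + gcd(3,2) = 1+1+1+1+1 = 5.
Pick's theorem gives I = A − B/2 + 1 = 353/2 − 5/2 + 1 = 175.

175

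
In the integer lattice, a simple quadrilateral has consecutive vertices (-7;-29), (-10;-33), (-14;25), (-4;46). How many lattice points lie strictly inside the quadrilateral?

436

Using the shoelace formula, 2A = |((-7)·(-33) − (-10)·(-29)) + ((-10)·25 − (-14)·(-33)) + ((-14)·46 − (-4)·25) + ((-4)·(-29) − (-7)·46)| = 877, so the area is 438.5.
Along each edge there are gcd(|Δx|,|Δy|)+1 lattice points, so counting each shared vertex once the boundary has gcd(3,4) + gcd(4,58) + gcd(10,21) + gcd(3,75) = 1+2+1+3 = 7.
By Pick's theorem A = I + B/2 − 1, so I = 438.5 − 7/2 + 1 = 436.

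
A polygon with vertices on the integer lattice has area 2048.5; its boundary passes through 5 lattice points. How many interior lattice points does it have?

From Pick's theorem, I = A − B/2 + 1 = 2048.5 − 5/2 + 1 = 2047.

2047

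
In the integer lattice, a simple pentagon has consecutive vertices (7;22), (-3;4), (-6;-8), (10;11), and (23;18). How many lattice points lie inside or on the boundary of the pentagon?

238

Using the shoelace formula, 2A = |[7·4 − (-3)·22] + [(-3)·(-8) − (-6)·4] + [(-6)·11 − 10·(-8)] + [10·18 − 23·11] + [23·22 − 7·18]| = 463, so the area is 231.5.
The number of boundary lattice points is Σ gcd(|Δx|,|Δy|) = gcd(10,18) + gcd(3,12) + gcd(16,19) + gcd(13,7) + gcd(16,4) = 2+3+1+1+4 = 11.
Pick's theorem gives I = A − B/2 + 1 = 231.5 − 11/2 + 1 = 227, so the closed region contains I + B = 227 + 11 = 238 lattice points.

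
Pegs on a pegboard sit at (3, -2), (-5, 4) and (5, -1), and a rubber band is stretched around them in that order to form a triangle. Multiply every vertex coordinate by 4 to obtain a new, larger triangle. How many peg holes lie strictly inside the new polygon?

By the shoelace formula, twice the signed area is |(3·4 − (-5)·(-2)) + ((-5)·(-1) − 5·4) + (5·(-2) − 3·(-1))| = 20, so the area is 10.
Summing gcd(|Δx|,|Δy|) over the edges gives the boundary count: gcd(8,6) + gcd(10,5) + gcd(2,1) = 2+5+1 = 8.
Scaling by 4 multiplies the area by 4² = 16 (so the new area is 160) and multiplies the boundary lattice-point count by 4, giving 32.
By Pick's theorem, the interior count of the dilated polygon is 160 − 32/2 + 1 = 145.

145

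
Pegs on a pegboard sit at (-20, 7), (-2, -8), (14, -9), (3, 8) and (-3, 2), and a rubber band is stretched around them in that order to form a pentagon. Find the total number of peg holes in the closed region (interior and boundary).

By the shoelace formula, twice the signed area is |((-20)·(-8) − (-2)·7) + ((-2)·(-9) − 14·(-8)) + (14·8 − 3·(-9)) + (3·2 − (-3)·8) + ((-3)·7 − (-20)·2)| = 492, so the area is 246.
Along each edge there are gcd(|Δx|,|Δy|)+1 lattice points, so counting each shared vertex once the boundary has gcd(18,15) + gcd(16,1) + gcd(11,17) + gcd(6,6) + gcd(17,5) = 3+1+1+6+1 = 12.
Pick's theorem gives I = A − B/2 + 1 = 246 − 12/2 + 1 = 241, so the closed region contains I + B = 241 + 12 = 253 lattice points.

253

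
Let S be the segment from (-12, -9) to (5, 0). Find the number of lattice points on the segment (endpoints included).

2

The number of lattice points on a segment between lattice points is gcd(|Δx|,|Δy|) + 1 = gcd(17,9) + 1 = 1 + 1 = 2.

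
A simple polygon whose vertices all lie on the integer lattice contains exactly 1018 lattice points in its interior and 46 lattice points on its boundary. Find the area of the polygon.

1040

By Pick's theorem, A = I + B/2 − 1 = 1018 + 46/2 − 1 = 1040.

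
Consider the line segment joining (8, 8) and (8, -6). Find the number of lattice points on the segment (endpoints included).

15

The number of lattice points on a segment between lattice points is gcd(|Δx|,|Δy|) + 1 = gcd(0,14) + 1 = 14 + 1 = 15.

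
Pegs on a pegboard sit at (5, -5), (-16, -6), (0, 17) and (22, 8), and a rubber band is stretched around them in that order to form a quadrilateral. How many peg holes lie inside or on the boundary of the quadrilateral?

456

By the shoelace formula, twice the signed area is |(5·(-6) − (-16)·(-5)) + ((-16)·17 − 0·(-6)) + (0·8 − 22·17) + (22·(-5) − 5·8)| = 906, so the area is 453.
Summing gcd(|Δx|,|Δy|) over the edges gives the boundary count: gcd(21,1) + gcd(16,23) + gcd(22,9) + gcd(17,13) = 1+1+1+1 = 4.
Pick's theorem gives I = A − B/2 + 1 = 453 − 4/2 + 1 = 452, so the closed region contains I + B = 452 + 4 = 456 lattice points.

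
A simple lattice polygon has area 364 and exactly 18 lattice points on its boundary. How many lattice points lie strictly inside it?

356

Pick's theorem A = I + B/2 − 1 rearranges to I = A − B/2 + 1 = 364 − 18/2 + 1 = 356.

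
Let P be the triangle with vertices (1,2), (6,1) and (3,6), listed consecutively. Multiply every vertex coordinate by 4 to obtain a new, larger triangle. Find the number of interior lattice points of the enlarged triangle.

By the shoelace formula, twice the signed area is |(1·1 − 6·2) + (6·6 − 3·1) + (3·2 − 1·6)| = 22, so the area is 11.
Along each edge there are gcd(|Δx|,|Δy|)+1 lattice points, so counting each shared vertex once the boundary has gcd(5,1) + gcd(3,5) + gcd(2,4) = 1+1+2 = 4.
Scaling by 4 multiplies the area by 4² = 16 (so the new area is 176) and multiplies the boundary lattice-point count by 4, giving 16.
By Pick's theorem, the interior count of the dilated polygon is 176 − 16/2 + 1 = 169.

169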